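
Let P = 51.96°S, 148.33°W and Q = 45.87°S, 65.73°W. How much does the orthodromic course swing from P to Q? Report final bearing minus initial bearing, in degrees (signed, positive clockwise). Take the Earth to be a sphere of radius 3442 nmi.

-67.1°

At departure: θ₁ = atan2(sin Δλ cos φ₂, cos φ₁ sin φ₂ − sin φ₁ cos φ₂ cos Δλ) = 118.29°
At arrival: θ₂ = atan2(sin Δλ cos φ₁, −cos φ₂ sin φ₁ + sin φ₂ cos φ₁ cos Δλ) = 51.19°
Δθ = θ₂ − θ₁ = -67.1°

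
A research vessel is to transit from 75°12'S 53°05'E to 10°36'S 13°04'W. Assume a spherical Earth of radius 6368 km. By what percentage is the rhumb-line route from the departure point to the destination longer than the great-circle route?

3.1%

Great circle: σ = 1.2877 rad → d_gc = Rσ = 8199.8 km
Rhumb: Δφ = +1.1275, Δλ = -1.1545, Δψ = +1.8551, q = Δφ/Δψ = 0.6078 → d_rh = R√(Δφ²+q²Δλ²) = 8456.7 km
Excess = (8456.7 − 8199.8) / 8199.8 = 256.9 / 8199.8 = 3.13% ≈ 3.1%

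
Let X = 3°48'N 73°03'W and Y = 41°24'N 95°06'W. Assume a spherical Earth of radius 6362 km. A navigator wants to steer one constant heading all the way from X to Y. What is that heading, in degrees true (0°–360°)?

332.2°

Δψ = ln[tan(π/4+φ₂/2)/tan(π/4+φ₁/2)] = +0.7288
Δλ = -0.3848 rad (taken the short way round)
course = atan2(Δλ, Δψ) = 332.16°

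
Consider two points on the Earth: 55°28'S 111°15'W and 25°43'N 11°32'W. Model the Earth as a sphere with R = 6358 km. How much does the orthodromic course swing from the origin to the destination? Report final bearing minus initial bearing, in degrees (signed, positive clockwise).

At departure: θ₁ = atan2(sin Δλ cos φ₂, cos φ₁ sin φ₂ − sin φ₁ cos φ₂ cos Δλ) = 82.26°
At arrival: θ₂ = atan2(sin Δλ cos φ₁, −cos φ₂ sin φ₁ + sin φ₂ cos φ₁ cos Δλ) = 38.57°
Δθ = θ₂ − θ₁ = -43.7°

-43.7°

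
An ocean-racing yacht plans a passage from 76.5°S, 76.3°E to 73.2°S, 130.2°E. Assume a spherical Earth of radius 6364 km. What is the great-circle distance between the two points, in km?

1546 km

cos σ = sin φ₁ sin φ₂ + cos φ₁ cos φ₂ cos Δλ
      = sin(-76.50°)sin(-73.20°) + cos(-76.50°)cos(-73.20°)cos(53.90°) = 0.9706
σ = 13.922° → d = Rσ = 6364·0.24299 = 1546 km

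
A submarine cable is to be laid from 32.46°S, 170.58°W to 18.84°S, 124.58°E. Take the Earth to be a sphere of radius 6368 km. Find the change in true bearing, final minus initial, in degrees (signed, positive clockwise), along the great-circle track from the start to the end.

At departure: θ₁ = atan2(sin Δλ cos φ₂, cos φ₁ sin φ₂ − sin φ₁ cos φ₂ cos Δλ) = 266.23°
At arrival: θ₂ = atan2(sin Δλ cos φ₁, −cos φ₂ sin φ₁ + sin φ₂ cos φ₁ cos Δλ) = 297.18°
Δθ = θ₂ − θ₁ = +31.0°

+31.0°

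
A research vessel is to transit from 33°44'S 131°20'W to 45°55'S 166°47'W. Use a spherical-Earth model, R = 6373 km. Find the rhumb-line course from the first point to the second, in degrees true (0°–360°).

Meridional parts: M(φ₁)=-0.6261, M(φ₂)=-0.9042 → ΔM = -0.2781;  Δλ = -0.6187 rad
tan C = Δλ / ΔM = +2.2246 → C = 245.79°

245.8°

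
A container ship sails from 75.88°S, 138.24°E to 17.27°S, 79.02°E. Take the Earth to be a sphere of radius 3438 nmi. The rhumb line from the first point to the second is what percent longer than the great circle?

2.7%

Great circle: σ = 1.1515 rad → d_gc = Rσ = 3958.9 nmi
Rhumb: Δφ = +1.0229, Δλ = -1.0336, Δψ = +1.7826, q = Δφ/Δψ = 0.5738 → d_rh = R√(Δφ²+q²Δλ²) = 4065.3 nmi
Excess = (4065.3 − 3958.9) / 3958.9 = 106.4 / 3958.9 = 2.69% ≈ 2.7%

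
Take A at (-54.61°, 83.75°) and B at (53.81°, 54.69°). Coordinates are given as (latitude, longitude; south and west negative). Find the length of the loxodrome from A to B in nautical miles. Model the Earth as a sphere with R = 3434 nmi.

6660 nmi

Rhumb course C = atan2(Δλ, Δψ) with Δψ = ln[tan(π/4+φ₂/2)/tan(π/4+φ₁/2)] = +2.2610, Δλ = -0.5072 → C = 347.36°
d = R·|Δφ| / |cos C| = 3434·1.89229 / 0.97575 = 6660 nmi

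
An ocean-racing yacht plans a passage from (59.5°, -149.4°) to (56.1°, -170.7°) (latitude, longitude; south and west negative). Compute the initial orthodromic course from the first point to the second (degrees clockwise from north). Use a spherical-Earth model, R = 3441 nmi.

N = sin Δλ·cos φ₂ = -0.2026;  D = cos φ₁ sin φ₂ − sin φ₁ cos φ₂ cos Δλ = -0.0265
initial course = atan2(N, D) = 262.55°

262.6°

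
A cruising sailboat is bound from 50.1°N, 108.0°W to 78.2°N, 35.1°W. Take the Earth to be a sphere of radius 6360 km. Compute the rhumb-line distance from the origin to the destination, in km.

Rhumb course C = atan2(Δλ, Δψ) with Δψ = ln[tan(π/4+φ₂/2)/tan(π/4+φ₁/2)] = +1.2563, Δλ = +1.2723 → C = 45.36°
d = R·|Δφ| / |cos C| = 6360·0.49044 / 0.70261 = 4439 km

4439 km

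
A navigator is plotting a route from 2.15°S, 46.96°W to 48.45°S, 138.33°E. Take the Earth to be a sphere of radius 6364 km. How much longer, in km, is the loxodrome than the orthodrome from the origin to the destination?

3249 km

Great circle: cos σ = sin φ₁ sin φ₂ + cos φ₁ cos φ₂ cos Δλ,  σ = 2.2548 rad → d_gc = 14349.6 km
Rhumb line: Δψ = -0.9317, q = Δφ/Δψ = 0.8673, d_rh = R√(Δφ²+q²Δλ²) = 17598.7 km
Excess = 17598.7 − 14349.6 = 3249.1 ≈ 3249 km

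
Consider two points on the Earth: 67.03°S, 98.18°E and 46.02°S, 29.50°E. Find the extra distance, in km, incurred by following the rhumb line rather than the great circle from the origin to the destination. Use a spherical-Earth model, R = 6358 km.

Great circle: cos σ = sin φ₁ sin φ₂ + cos φ₁ cos φ₂ cos Δλ,  σ = 0.7059 rad → d_gc = 4487.9 km
Rhumb line: Δψ = +0.6869, q = Δφ/Δψ = 0.5338, d_rh = R√(Δφ²+q²Δλ²) = 4689.3 km
Excess = 4689.3 − 4487.9 = 201.4 ≈ 201 km

201 km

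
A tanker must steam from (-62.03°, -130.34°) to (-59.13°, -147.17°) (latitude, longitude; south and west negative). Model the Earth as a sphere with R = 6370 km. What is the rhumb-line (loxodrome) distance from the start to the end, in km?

Rhumb course C = atan2(Δλ, Δψ) with Δψ = ln[tan(π/4+φ₂/2)/tan(π/4+φ₁/2)] = +0.1031, Δλ = -0.2937 → C = 289.34°
d = R·|Δφ| / |cos C| = 6370·0.05061 / 0.33125 = 973 km

973 km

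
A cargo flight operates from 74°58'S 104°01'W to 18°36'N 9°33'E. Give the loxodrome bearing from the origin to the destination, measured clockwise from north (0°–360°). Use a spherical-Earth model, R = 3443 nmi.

Meridional parts: M(φ₁)=-2.0253, M(φ₂)=+0.3305 → ΔM = +2.3558;  Δλ = +1.9821 rad
tan C = Δλ / ΔM = +0.8414 → C = 40.08°

40.1°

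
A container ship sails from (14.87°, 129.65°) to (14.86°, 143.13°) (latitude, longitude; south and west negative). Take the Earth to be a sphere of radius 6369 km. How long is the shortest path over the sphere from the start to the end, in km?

1448 km

Haversine: a = sin²(Δφ/2)+cos φ₁ cos φ₂ sin²(Δλ/2) = 0.01287;  σ = 2·atan2(√a,√(1−a))
σ = 13.027° → d = Rσ = 6369·0.22736 = 1448 km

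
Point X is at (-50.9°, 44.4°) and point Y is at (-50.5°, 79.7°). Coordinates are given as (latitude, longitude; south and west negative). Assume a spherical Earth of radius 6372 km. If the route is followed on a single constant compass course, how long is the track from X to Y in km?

Δψ = ln[tan(π/4+φ₂/2)/tan(π/4+φ₁/2)] = +0.0110;  Δφ = +0.0070 rad,  Δλ = +0.6161 rad
q = Δφ/Δψ = 0.6334
d = R·√(Δφ² + q²Δλ²) = 6372·0.39029 = 2487 km

2487 km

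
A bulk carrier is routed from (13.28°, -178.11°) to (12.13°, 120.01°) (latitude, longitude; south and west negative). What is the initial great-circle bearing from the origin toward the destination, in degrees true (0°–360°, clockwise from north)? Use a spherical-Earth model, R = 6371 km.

θ = atan2( sin Δλ·cos φ₂ ,  cos φ₁ sin φ₂ − sin φ₁ cos φ₂ cos Δλ )
  = atan2(-0.8623, +0.0987) = 276.53°

276.5°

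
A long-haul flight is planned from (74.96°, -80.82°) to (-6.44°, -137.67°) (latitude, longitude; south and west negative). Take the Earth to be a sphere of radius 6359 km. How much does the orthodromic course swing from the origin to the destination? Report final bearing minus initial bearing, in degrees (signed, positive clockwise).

-43.8°

At departure: θ₁ = atan2(sin Δλ cos φ₂, cos φ₁ sin φ₂ − sin φ₁ cos φ₂ cos Δλ) = 236.35°
At arrival: θ₂ = atan2(sin Δλ cos φ₁, −cos φ₂ sin φ₁ + sin φ₂ cos φ₁ cos Δλ) = 192.55°
Δθ = θ₂ − θ₁ = -43.8°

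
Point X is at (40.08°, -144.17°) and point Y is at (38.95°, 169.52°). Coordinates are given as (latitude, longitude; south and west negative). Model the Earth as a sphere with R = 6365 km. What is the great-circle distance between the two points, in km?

cos σ = sin φ₁ sin φ₂ + cos φ₁ cos φ₂ cos Δλ
      = sin(40.08°)sin(38.95°) + cos(40.08°)cos(38.95°)cos(-46.31°) = 0.8158
σ = 35.334° → d = Rσ = 6365·0.61670 = 3925 km

3925 km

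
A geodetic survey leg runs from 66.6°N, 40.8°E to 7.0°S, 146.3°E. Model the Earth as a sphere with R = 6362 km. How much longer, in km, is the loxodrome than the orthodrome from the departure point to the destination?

Great circle: cos σ = sin φ₁ sin φ₂ + cos φ₁ cos φ₂ cos Δλ,  σ = 1.7897 rad → d_gc = 11386.3 km
Rhumb line: Δψ = -1.6971, q = Δφ/Δψ = 0.7569, d_rh = R√(Δφ²+q²Δλ²) = 12058.7 km
Excess = 12058.7 − 11386.3 = 672.4 ≈ 672 km

672 km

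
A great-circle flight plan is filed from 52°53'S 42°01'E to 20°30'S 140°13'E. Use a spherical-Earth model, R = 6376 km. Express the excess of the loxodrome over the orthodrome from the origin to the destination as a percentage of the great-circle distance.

Great circle: σ = 1.3708 rad → d_gc = Rσ = 8740.4 km
Rhumb: Δφ = +0.5652, Δλ = +1.7139, Δψ = +0.7258, q = Δφ/Δψ = 0.7787 → d_rh = R√(Δφ²+q²Δλ²) = 9241.7 km
Excess = (9241.7 − 8740.4) / 8740.4 = 501.3 / 8740.4 = 5.74% ≈ 5.7%

5.7%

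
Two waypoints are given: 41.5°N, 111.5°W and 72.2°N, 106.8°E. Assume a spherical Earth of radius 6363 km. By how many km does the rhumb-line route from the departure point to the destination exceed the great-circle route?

Great circle: cos σ = sin φ₁ sin φ₂ + cos φ₁ cos φ₂ cos Δλ,  σ = 1.1027 rad → d_gc = 7016.2 km
Rhumb line: Δψ = +1.0566, q = Δφ/Δψ = 0.5071, d_rh = R√(Δφ²+q²Δλ²) = 8677.9 km
Excess = 8677.9 − 7016.2 = 1661.7 ≈ 1662 km

1662 km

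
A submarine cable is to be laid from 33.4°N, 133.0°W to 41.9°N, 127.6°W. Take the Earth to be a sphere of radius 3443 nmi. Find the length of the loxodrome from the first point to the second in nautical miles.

Rhumb course C = atan2(Δλ, Δψ) with Δψ = ln[tan(π/4+φ₂/2)/tan(π/4+φ₁/2)] = +0.1877, Δλ = +0.0942 → C = 26.66°
d = R·|Δφ| / |cos C| = 3443·0.14835 / 0.89372 = 572 nmi

572 nmi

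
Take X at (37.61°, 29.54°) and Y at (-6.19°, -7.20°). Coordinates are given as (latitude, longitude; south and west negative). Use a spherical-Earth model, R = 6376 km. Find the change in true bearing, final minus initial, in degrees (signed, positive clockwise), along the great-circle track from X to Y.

-11.1°

At departure: θ₁ = atan2(sin Δλ cos φ₂, cos φ₁ sin φ₂ − sin φ₁ cos φ₂ cos Δλ) = 226.13°
At arrival: θ₂ = atan2(sin Δλ cos φ₁, −cos φ₂ sin φ₁ + sin φ₂ cos φ₁ cos Δλ) = 215.06°
Δθ = θ₂ − θ₁ = -11.1°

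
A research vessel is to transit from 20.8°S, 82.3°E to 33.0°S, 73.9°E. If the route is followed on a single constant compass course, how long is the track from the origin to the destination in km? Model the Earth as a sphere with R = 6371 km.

Rhumb course C = atan2(Δλ, Δψ) with Δψ = ln[tan(π/4+φ₂/2)/tan(π/4+φ₁/2)] = -0.2395, Δλ = -0.1466 → C = 211.48°
d = R·|Δφ| / |cos C| = 6371·0.21293 / 0.85284 = 1591 km

1591 km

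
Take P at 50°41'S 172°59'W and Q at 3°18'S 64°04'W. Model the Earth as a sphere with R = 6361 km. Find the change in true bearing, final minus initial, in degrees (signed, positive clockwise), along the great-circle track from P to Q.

Initial bearing θ₁ = atan2(sin Δλ cos φ₂, cos φ₁ sin φ₂ − sin φ₁ cos φ₂ cos Δλ) = 106.90°
Final bearing θ₂ = (initial bearing from the destination back to the start) + 180° = 37.39°
Δθ = θ₂ − θ₁ = -69.5°

-69.5°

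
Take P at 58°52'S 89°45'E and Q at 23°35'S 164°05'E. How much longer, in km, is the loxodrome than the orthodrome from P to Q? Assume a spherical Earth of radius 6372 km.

247 km

Great circle: cos σ = sin φ₁ sin φ₂ + cos φ₁ cos φ₂ cos Δλ,  σ = 1.0810 rad → d_gc = 6888.35 km
Rhumb line: Δψ = +0.8543, q = Δφ/Δψ = 0.7208, d_rh = R√(Δφ²+q²Δλ²) = 7134.86 km
Excess = 7134.86 − 6888.35 = 246.51 ≈ 247 km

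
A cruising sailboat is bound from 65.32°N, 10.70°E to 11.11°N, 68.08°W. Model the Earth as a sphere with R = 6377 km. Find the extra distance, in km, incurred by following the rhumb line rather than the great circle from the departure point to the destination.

323 km

Great circle: cos σ = sin φ₁ sin φ₂ + cos φ₁ cos φ₂ cos Δλ,  σ = 1.3131 rad → d_gc = 8373.90 km
Rhumb line: Δψ = -1.3246, q = Δφ/Δψ = 0.7143, d_rh = R√(Δφ²+q²Δλ²) = 8696.43 km
Excess = 8696.43 − 8373.90 = 322.53 ≈ 323 km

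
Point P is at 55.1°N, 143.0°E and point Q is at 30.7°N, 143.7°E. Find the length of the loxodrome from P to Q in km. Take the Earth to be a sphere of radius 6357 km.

Rhumb course C = atan2(Δλ, Δψ) with Δψ = ln[tan(π/4+φ₂/2)/tan(π/4+φ₁/2)] = -0.5938, Δλ = +0.0122 → C = 178.82°
d = R·|Δφ| / |cos C| = 6357·0.42586 / 0.99979 = 2708 km

2708 km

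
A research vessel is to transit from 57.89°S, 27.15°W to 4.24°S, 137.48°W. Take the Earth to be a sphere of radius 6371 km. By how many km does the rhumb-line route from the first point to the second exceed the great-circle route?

Great circle: cos σ = sin φ₁ sin φ₂ + cos φ₁ cos φ₂ cos Δλ,  σ = 1.6926 rad → d_gc = 10783.8 km
Rhumb line: Δψ = +1.1715, q = Δφ/Δψ = 0.7993, d_rh = R√(Δφ²+q²Δλ²) = 11478.1 km
Excess = 11478.1 − 10783.8 = 694.3 ≈ 694 km

694 km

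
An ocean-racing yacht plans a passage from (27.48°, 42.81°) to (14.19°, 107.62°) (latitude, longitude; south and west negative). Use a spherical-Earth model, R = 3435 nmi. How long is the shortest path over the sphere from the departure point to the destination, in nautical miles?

cos σ = sin φ₁ sin φ₂ + cos φ₁ cos φ₂ cos Δλ
      = sin(27.48°)sin(14.19°) + cos(27.48°)cos(14.19°)cos(64.81°) = 0.4792
σ = 61.367° → d = Rσ = 3435·1.07106 = 3679 nmi

3679 nmi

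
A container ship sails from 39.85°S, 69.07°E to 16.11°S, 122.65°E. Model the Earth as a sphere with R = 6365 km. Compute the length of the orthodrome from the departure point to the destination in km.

5776 km

Haversine: a = sin²(Δφ/2)+cos φ₁ cos φ₂ sin²(Δλ/2) = 0.19215;  σ = 2·atan2(√a,√(1−a))
σ = 51.997° → d = Rσ = 6365·0.90752 = 5776 km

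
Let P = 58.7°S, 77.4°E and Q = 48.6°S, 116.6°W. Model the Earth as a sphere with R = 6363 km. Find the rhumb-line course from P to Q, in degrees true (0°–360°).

84.1°

Meridional parts: M(φ₁)=-1.2724, M(φ₂)=-0.9732 → ΔM = +0.2992;  Δλ = +2.8972 rad
tan C = Δλ / ΔM = +9.6822 → C = 84.10°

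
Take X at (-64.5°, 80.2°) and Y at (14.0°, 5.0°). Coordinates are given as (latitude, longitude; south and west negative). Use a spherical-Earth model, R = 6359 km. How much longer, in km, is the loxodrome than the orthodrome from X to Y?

229 km

Great circle: cos σ = sin φ₁ sin φ₂ + cos φ₁ cos φ₂ cos Δλ,  σ = 1.6827 rad → d_gc = 10700.2 km
Rhumb line: Δψ = +1.7328, q = Δφ/Δψ = 0.7907, d_rh = R√(Δφ²+q²Δλ²) = 10929.4 km
Excess = 10929.4 − 10700.2 = 229.2 ≈ 229 km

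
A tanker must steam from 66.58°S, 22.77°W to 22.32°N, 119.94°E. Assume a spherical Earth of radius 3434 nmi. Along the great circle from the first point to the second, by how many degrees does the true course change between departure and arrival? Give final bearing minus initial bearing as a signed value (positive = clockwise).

Initial bearing θ₁ = atan2(sin Δλ cos φ₂, cos φ₁ sin φ₂ − sin φ₁ cos φ₂ cos Δλ) = 133.10°
Final bearing θ₂ = (initial bearing from the destination back to the start) + 180° = 18.28°
Δθ = θ₂ − θ₁ = -114.8°

-114.8°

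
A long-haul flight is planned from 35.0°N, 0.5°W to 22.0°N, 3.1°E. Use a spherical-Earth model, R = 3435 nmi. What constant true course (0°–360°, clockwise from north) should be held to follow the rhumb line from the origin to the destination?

166.4°

Δψ = ln[tan(π/4+φ₂/2)/tan(π/4+φ₁/2)] = -0.2591
Δλ = +0.0628 rad (taken the short way round)
course = atan2(Δλ, Δψ) = 166.37°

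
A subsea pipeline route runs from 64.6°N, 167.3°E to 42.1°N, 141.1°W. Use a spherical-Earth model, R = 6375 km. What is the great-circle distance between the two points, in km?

Haversine: a = sin²(Δφ/2)+cos φ₁ cos φ₂ sin²(Δλ/2) = 0.09835;  σ = 2·atan2(√a,√(1−a))
σ = 36.553° → d = Rσ = 6375·0.63797 = 4067 km

4067 km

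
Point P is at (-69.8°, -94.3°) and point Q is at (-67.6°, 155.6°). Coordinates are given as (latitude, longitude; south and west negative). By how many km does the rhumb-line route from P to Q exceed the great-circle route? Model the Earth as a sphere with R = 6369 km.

Great circle: cos σ = sin φ₁ sin φ₂ + cos φ₁ cos φ₂ cos Δλ,  σ = 0.6051 rad → d_gc = 3853.7 km
Rhumb line: Δψ = +0.1058, q = Δφ/Δψ = 0.3629, d_rh = R√(Δφ²+q²Δλ²) = 4448.6 km
Excess = 4448.6 − 3853.7 = 594.9 ≈ 595 km

595 km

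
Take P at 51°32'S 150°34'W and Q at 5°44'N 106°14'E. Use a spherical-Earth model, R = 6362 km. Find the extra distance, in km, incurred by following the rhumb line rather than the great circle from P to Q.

Great circle: cos σ = sin φ₁ sin φ₂ + cos φ₁ cos φ₂ cos Δλ,  σ = 1.7922 rad → d_gc = 11401.7 km
Rhumb line: Δψ = +1.1532, q = Δφ/Δψ = 0.8667, d_rh = R√(Δφ²+q²Δλ²) = 11792.7 km
Excess = 11792.7 − 11401.7 = 391.0 ≈ 391 km

391 km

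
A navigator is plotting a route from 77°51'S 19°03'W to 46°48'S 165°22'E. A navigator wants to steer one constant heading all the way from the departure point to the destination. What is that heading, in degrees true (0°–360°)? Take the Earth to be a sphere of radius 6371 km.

Δψ = ln[tan(π/4+φ₂/2)/tan(π/4+φ₁/2)] = +1.3138
Δλ = -3.0645 rad (taken the short way round)
course = atan2(Δλ, Δψ) = 293.20°

293.2°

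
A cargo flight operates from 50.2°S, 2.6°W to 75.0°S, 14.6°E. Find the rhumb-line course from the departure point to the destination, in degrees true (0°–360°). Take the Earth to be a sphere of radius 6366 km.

Δψ = ln[tan(π/4+φ₂/2)/tan(π/4+φ₁/2)] = -1.0115
Δλ = +0.3002 rad (taken the short way round)
course = atan2(Δλ, Δψ) = 163.47°

163.5°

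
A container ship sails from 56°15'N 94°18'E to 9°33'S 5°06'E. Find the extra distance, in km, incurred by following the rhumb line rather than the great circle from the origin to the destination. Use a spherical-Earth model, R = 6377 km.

Great circle: cos σ = sin φ₁ sin φ₂ + cos φ₁ cos φ₂ cos Δλ,  σ = 1.7015 rad → d_gc = 10850.2 km
Rhumb line: Δψ = -1.3603, q = Δφ/Δψ = 0.8442, d_rh = R√(Δφ²+q²Δλ²) = 11130.2 km
Excess = 11130.2 − 10850.2 = 280.0 ≈ 280 km

280 km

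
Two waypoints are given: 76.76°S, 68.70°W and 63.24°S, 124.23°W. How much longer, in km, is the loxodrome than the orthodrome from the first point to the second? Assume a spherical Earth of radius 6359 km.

Great circle: cos σ = sin φ₁ sin φ₂ + cos φ₁ cos φ₂ cos Δλ,  σ = 0.3830 rad → d_gc = 2435.8 km
Rhumb line: Δψ = +0.7176, q = Δφ/Δψ = 0.3288, d_rh = R√(Δφ²+q²Δλ²) = 2521.6 km
Excess = 2521.6 − 2435.8 = 85.8 ≈ 86 km

86 km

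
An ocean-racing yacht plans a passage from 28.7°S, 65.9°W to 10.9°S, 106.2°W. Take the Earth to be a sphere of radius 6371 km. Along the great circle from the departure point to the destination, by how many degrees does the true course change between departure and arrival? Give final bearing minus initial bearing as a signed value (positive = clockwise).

At departure: θ₁ = atan2(sin Δλ cos φ₂, cos φ₁ sin φ₂ − sin φ₁ cos φ₂ cos Δλ) = 286.97°
At arrival: θ₂ = atan2(sin Δλ cos φ₁, −cos φ₂ sin φ₁ + sin φ₂ cos φ₁ cos Δλ) = 301.31°
Δθ = θ₂ − θ₁ = +14.3°

+14.3°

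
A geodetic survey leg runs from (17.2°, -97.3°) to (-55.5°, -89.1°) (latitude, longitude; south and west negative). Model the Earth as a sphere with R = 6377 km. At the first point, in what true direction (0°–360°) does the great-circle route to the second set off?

175.2°

N = sin Δλ·cos φ₂ = +0.0808;  D = cos φ₁ sin φ₂ − sin φ₁ cos φ₂ cos Δλ = -0.9530
initial course = atan2(N, D) = 175.15°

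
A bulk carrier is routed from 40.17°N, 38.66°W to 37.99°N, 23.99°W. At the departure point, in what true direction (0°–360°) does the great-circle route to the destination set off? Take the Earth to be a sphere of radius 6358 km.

θ = atan2( sin Δλ·cos φ₂ ,  cos φ₁ sin φ₂ − sin φ₁ cos φ₂ cos Δλ )
  = atan2(+0.1996, -0.0215) = 96.14°

96.1°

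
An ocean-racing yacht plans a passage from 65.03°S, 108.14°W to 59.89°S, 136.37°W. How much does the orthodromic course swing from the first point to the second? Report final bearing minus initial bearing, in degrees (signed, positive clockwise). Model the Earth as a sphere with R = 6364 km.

+25.2°

Initial bearing θ₁ = atan2(sin Δλ cos φ₂, cos φ₁ sin φ₂ − sin φ₁ cos φ₂ cos Δλ) = 278.51°
Final bearing θ₂ = (initial bearing from the destination back to the start) + 180° = 303.67°
Δθ = θ₂ − θ₁ = +25.2°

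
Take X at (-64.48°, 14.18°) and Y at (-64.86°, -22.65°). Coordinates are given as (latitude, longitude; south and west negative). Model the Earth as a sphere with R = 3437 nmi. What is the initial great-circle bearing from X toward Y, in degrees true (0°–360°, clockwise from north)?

N = sin Δλ·cos φ₂ = -0.2547;  D = cos φ₁ sin φ₂ − sin φ₁ cos φ₂ cos Δλ = -0.0831
initial course = atan2(N, D) = 251.92°

251.9°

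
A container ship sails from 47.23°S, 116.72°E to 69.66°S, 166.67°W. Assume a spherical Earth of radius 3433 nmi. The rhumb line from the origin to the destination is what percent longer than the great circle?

Great circle: σ = 0.7333 rad → d_gc = Rσ = 2517.4 nmi
Rhumb: Δφ = -0.3915, Δλ = +1.3371, Δψ = -0.7807, q = Δφ/Δψ = 0.5015 → d_rh = R√(Δφ²+q²Δλ²) = 2665.4 nmi
Excess = (2665.4 − 2517.4) / 2517.4 = 148.0 / 2517.4 = 5.88% ≈ 5.9%

5.9%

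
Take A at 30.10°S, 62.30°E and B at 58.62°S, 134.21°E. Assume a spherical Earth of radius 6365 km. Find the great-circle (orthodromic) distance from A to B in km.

cos σ = sin φ₁ sin φ₂ + cos φ₁ cos φ₂ cos Δλ
      = sin(-30.10°)sin(-58.62°) + cos(-30.10°)cos(-58.62°)cos(71.91°) = 0.5680
σ = 55.386° → d = Rσ = 6365·0.96667 = 6153 km

6153 km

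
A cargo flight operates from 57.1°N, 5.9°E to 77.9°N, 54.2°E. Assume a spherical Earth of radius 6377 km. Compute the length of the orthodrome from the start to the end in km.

cos σ = sin φ₁ sin φ₂ + cos φ₁ cos φ₂ cos Δλ
      = sin(57.10°)sin(77.90°) + cos(57.10°)cos(77.90°)cos(48.30°) = 0.8967
σ = 26.271° → d = Rσ = 6377·0.45852 = 2924 km

2924 km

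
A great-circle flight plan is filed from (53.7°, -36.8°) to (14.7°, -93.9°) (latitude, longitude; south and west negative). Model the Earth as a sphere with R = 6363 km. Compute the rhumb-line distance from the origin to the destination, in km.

6648 km

Rhumb course C = atan2(Δλ, Δψ) with Δψ = ln[tan(π/4+φ₂/2)/tan(π/4+φ₁/2)] = -0.8559, Δλ = -0.9966 → C = 229.34°
d = R·|Δφ| / |cos C| = 6363·0.68068 / 0.65152 = 6648 km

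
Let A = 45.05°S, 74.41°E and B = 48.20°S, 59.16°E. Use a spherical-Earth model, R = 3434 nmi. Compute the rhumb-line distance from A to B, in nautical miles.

655 nmi

Rhumb course C = atan2(Δλ, Δψ) with Δψ = ln[tan(π/4+φ₂/2)/tan(π/4+φ₁/2)] = -0.0801, Δλ = -0.2662 → C = 253.25°
d = R·|Δφ| / |cos C| = 3434·0.05498 / 0.28813 = 655 nmi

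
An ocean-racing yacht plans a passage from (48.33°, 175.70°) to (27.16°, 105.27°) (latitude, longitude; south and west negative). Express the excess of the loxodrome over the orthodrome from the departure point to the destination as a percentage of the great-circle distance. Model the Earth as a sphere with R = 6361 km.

Great circle: σ = 1.0014 rad → d_gc = Rσ = 6369.9 km
Rhumb: Δφ = -0.3695, Δλ = -1.2292, Δψ = -0.4733, q = Δφ/Δψ = 0.7807 → d_rh = R√(Δφ²+q²Δλ²) = 6541.5 km
Excess = (6541.5 − 6369.9) / 6369.9 = 171.6 / 6369.9 = 2.69% ≈ 2.7%

2.7%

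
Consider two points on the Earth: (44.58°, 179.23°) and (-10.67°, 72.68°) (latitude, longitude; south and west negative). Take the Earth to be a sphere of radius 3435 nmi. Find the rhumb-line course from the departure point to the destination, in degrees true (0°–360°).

Meridional parts: M(φ₁)=+0.8710, M(φ₂)=-0.1873 → ΔM = -1.0584;  Δλ = -1.8596 rad
tan C = Δλ / ΔM = +1.7571 → C = 240.36°

240.4°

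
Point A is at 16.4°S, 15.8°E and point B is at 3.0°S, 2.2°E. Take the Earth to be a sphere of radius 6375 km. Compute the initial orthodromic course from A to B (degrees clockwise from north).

313.6°

θ = atan2( sin Δλ·cos φ₂ ,  cos φ₁ sin φ₂ − sin φ₁ cos φ₂ cos Δλ )
  = atan2(-0.2348, +0.2238) = 313.63°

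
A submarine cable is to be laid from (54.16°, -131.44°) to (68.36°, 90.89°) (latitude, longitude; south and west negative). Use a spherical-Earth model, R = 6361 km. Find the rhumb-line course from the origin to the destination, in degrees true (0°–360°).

Meridional parts: M(φ₁)=+1.1289, M(φ₂)=+1.6548 → ΔM = +0.5259;  Δλ = -2.4028 rad
tan C = Δλ / ΔM = -4.5689 → C = 282.35°

282.3°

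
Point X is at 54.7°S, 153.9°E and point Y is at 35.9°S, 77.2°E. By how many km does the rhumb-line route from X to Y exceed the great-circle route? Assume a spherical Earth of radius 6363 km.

258 km

Great circle: cos σ = sin φ₁ sin φ₂ + cos φ₁ cos φ₂ cos Δλ,  σ = 0.9444 rad → d_gc = 6009.1 km
Rhumb line: Δψ = +0.4730, q = Δφ/Δψ = 0.6937, d_rh = R√(Δφ²+q²Δλ²) = 6266.7 km
Excess = 6266.7 − 6009.1 = 257.6 ≈ 258 km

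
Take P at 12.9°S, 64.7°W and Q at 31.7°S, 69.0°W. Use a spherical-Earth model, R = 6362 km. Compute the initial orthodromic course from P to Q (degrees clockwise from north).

θ = atan2( sin Δλ·cos φ₂ ,  cos φ₁ sin φ₂ − sin φ₁ cos φ₂ cos Δλ )
  = atan2(-0.0638, -0.3228) = 191.18°

191.2°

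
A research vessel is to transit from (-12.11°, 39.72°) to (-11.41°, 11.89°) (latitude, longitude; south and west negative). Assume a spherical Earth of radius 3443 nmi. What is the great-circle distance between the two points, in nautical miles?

Haversine: a = sin²(Δφ/2)+cos φ₁ cos φ₂ sin²(Δλ/2) = 0.05546;  σ = 2·atan2(√a,√(1−a))
σ = 27.243° → d = Rσ = 3443·0.47548 = 1637 nmi

1637 nmi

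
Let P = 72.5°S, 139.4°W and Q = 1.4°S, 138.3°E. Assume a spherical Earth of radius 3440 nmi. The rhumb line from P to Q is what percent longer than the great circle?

4.3%

Great circle: σ = 1.5072 rad → d_gc = Rσ = 5184.7 nmi
Rhumb: Δφ = +1.2409, Δλ = -1.4364, Δψ = +1.8469, q = Δφ/Δψ = 0.6719 → d_rh = R√(Δφ²+q²Δλ²) = 5407.9 nmi
Excess = (5407.9 − 5184.7) / 5184.7 = 223.2 / 5184.7 = 4.30% ≈ 4.3%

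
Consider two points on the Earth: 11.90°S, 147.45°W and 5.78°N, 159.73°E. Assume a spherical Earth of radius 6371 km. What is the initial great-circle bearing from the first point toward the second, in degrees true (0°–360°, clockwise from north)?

N = sin Δλ·cos φ₂ = -0.7927;  D = cos φ₁ sin φ₂ − sin φ₁ cos φ₂ cos Δλ = +0.2225
initial course = atan2(N, D) = 285.68°

285.7°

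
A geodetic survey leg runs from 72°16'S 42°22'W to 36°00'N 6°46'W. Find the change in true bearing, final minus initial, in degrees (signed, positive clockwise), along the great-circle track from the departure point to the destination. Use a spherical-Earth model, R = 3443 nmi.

-19.4°

Initial bearing θ₁ = atan2(sin Δλ cos φ₂, cos φ₁ sin φ₂ − sin φ₁ cos φ₂ cos Δλ) = 30.31°
Final bearing θ₂ = (initial bearing from the destination back to the start) + 180° = 10.95°
Δθ = θ₂ − θ₁ = -19.4°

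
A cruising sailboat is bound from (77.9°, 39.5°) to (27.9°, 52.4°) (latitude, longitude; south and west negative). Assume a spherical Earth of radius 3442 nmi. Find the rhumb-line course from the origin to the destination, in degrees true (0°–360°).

172.6°

Meridional parts: M(φ₁)=+2.2444, M(φ₂)=+0.5074 → ΔM = -1.7370;  Δλ = +0.2251 rad
tan C = Δλ / ΔM = -0.1296 → C = 172.61°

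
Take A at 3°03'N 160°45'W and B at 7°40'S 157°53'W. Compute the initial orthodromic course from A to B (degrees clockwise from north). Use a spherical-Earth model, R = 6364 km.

165.1°

θ = atan2( sin Δλ·cos φ₂ ,  cos φ₁ sin φ₂ − sin φ₁ cos φ₂ cos Δλ )
  = atan2(+0.0496, -0.1859) = 165.07°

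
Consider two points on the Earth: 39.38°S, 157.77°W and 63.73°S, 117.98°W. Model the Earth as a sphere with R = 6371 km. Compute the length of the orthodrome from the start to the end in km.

cos σ = sin φ₁ sin φ₂ + cos φ₁ cos φ₂ cos Δλ
      = sin(-39.38°)sin(-63.73°) + cos(-39.38°)cos(-63.73°)cos(39.79°) = 0.8318
σ = 33.715° → d = Rσ = 6371·0.58844 = 3749 km

3749 km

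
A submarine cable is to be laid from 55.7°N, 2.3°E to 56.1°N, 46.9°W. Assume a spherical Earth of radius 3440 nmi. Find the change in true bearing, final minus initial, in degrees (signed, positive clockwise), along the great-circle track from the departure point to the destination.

-41.5°

Initial bearing θ₁ = atan2(sin Δλ cos φ₂, cos φ₁ sin φ₂ − sin φ₁ cos φ₂ cos Δλ) = 291.54°
Final bearing θ₂ = (initial bearing from the destination back to the start) + 180° = 250.02°
Δθ = θ₂ − θ₁ = -41.5°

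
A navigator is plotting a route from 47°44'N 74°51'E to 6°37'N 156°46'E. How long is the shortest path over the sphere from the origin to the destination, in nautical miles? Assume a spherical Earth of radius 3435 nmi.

Haversine: a = sin²(Δφ/2)+cos φ₁ cos φ₂ sin²(Δλ/2) = 0.41039;  σ = 2·atan2(√a,√(1−a))
σ = 79.676° → d = Rσ = 3435·1.39061 = 4777 nmi

4777 nmi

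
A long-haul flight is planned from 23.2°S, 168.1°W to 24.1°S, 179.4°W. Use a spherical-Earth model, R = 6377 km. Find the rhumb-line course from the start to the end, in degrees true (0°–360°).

Meridional parts: M(φ₁)=-0.4165, M(φ₂)=-0.4336 → ΔM = -0.0171;  Δλ = -0.1972 rad
tan C = Δλ / ΔM = +11.5009 → C = 265.03°

265.0°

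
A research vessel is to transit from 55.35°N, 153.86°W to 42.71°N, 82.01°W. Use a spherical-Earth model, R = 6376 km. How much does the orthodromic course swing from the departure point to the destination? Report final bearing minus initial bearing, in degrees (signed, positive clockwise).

+57.7°

Initial bearing θ₁ = atan2(sin Δλ cos φ₂, cos φ₁ sin φ₂ − sin φ₁ cos φ₂ cos Δλ) = 74.22°
Final bearing θ₂ = (initial bearing from the destination back to the start) + 180° = 131.88°
Δθ = θ₂ − θ₁ = +57.7°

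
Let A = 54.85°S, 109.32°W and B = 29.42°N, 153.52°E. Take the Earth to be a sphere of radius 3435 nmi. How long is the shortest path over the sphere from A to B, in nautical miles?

Haversine: a = sin²(Δφ/2)+cos φ₁ cos φ₂ sin²(Δλ/2) = 0.73207;  σ = 2·atan2(√a,√(1−a))
σ = 117.655° → d = Rσ = 3435·2.05346 = 7054 nmi

7054 nmi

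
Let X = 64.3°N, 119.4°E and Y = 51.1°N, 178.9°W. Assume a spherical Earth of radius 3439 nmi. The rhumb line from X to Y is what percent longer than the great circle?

Great circle: σ = 0.5910 rad → d_gc = Rσ = 2032.6 nmi
Rhumb: Δφ = -0.2304, Δλ = +1.0769, Δψ = -0.4370, q = Δφ/Δψ = 0.5272 → d_rh = R√(Δφ²+q²Δλ²) = 2106.9 nmi
Excess = (2106.9 − 2032.6) / 2032.6 = 74.3 / 2032.6 = 3.66% ≈ 3.7%

3.7%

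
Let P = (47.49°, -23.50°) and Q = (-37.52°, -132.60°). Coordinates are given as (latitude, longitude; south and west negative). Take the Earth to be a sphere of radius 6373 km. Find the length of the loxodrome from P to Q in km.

Δψ = ln[tan(π/4+φ₂/2)/tan(π/4+φ₁/2)] = -1.6516;  Δφ = -1.4837 rad,  Δλ = -1.9042 rad
q = Δφ/Δψ = 0.8983
d = R·√(Δφ² + q²Δλ²) = 6373·2.26438 = 14431 km

14431 km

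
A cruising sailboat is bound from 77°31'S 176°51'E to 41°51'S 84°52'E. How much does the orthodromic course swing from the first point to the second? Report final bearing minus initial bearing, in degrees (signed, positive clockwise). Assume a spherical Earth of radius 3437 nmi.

At departure: θ₁ = atan2(sin Δλ cos φ₂, cos φ₁ sin φ₂ − sin φ₁ cos φ₂ cos Δλ) = 257.18°
At arrival: θ₂ = atan2(sin Δλ cos φ₁, −cos φ₂ sin φ₁ + sin φ₂ cos φ₁ cos Δλ) = 343.56°
Δθ = θ₂ − θ₁ = +86.4°

+86.4°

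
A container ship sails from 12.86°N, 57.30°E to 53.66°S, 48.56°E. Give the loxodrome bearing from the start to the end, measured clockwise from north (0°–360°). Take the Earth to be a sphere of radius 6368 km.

Meridional parts: M(φ₁)=+0.2264, M(φ₂)=-1.1141 → ΔM = -1.3405;  Δλ = -0.1525 rad
tan C = Δλ / ΔM = +0.1138 → C = 186.49°

186.5°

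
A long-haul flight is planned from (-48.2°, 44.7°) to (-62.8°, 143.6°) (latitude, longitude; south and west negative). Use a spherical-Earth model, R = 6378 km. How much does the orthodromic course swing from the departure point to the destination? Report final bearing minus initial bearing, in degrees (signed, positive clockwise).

-88.3°

At departure: θ₁ = atan2(sin Δλ cos φ₂, cos φ₁ sin φ₂ − sin φ₁ cos φ₂ cos Δλ) = 145.03°
At arrival: θ₂ = atan2(sin Δλ cos φ₁, −cos φ₂ sin φ₁ + sin φ₂ cos φ₁ cos Δλ) = 56.71°
Δθ = θ₂ − θ₁ = -88.3°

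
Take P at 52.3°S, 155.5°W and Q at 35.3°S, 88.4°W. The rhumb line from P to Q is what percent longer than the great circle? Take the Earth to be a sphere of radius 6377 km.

Great circle: σ = 0.8613 rad → d_gc = Rσ = 5492.8 km
Rhumb: Δφ = +0.2967, Δλ = +1.1711, Δψ = +0.4155, q = Δφ/Δψ = 0.7142 → d_rh = R√(Δφ²+q²Δλ²) = 5659.2 km
Excess = (5659.2 − 5492.8) / 5492.8 = 166.4 / 5492.8 = 3.03% ≈ 3.0%

3.0%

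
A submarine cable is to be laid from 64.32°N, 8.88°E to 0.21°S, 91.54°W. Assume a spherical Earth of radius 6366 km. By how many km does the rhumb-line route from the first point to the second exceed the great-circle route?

582 km

Great circle: cos σ = sin φ₁ sin φ₂ + cos φ₁ cos φ₂ cos Δλ,  σ = 1.6526 rad → d_gc = 10520.2 km
Rhumb line: Δψ = -1.4824, q = Δφ/Δψ = 0.7598, d_rh = R√(Δφ²+q²Δλ²) = 11102.5 km
Excess = 11102.5 − 10520.2 = 582.3 ≈ 582 km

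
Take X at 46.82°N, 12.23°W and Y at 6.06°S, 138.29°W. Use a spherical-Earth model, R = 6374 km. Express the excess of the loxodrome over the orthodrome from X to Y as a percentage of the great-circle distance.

Great circle: σ = 2.0686 rad → d_gc = Rσ = 13185.5 km
Rhumb: Δφ = -0.9229, Δλ = -2.2002, Δψ = -1.0330, q = Δφ/Δψ = 0.8934 → d_rh = R√(Δφ²+q²Δλ²) = 13841.9 km
Excess = (13841.9 − 13185.5) / 13185.5 = 656.4 / 13185.5 = 4.98% ≈ 5.0%

5.0%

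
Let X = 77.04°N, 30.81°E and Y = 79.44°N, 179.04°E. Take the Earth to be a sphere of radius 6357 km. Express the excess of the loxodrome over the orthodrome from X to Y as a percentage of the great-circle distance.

Great circle: σ = 0.3948 rad → d_gc = Rσ = 2509.7 km
Rhumb: Δφ = +0.0419, Δλ = +2.5871, Δψ = +0.2062, q = Δφ/Δψ = 0.2031 → d_rh = R√(Δφ²+q²Δλ²) = 3351.0 km
Excess = (3351.0 − 2509.7) / 2509.7 = 841.3 / 2509.7 = 33.52% ≈ 33.5%

33.5%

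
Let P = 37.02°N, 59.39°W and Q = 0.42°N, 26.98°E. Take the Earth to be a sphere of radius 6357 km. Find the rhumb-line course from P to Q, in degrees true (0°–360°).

Δψ = ln[tan(π/4+φ₂/2)/tan(π/4+φ₁/2)] = -0.6891
Δλ = +1.5074 rad (taken the short way round)
course = atan2(Δλ, Δψ) = 114.57°

114.6°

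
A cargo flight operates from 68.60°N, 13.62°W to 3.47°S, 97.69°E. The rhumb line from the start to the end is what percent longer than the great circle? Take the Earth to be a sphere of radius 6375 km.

7.5%

Great circle: σ = 1.7606 rad → d_gc = Rσ = 11224.1 km
Rhumb: Δφ = -1.2579, Δλ = +1.9427, Δψ = -1.7269, q = Δφ/Δψ = 0.7284 → d_rh = R√(Δφ²+q²Δλ²) = 12070.0 km
Excess = (12070.0 − 11224.1) / 11224.1 = 845.9 / 11224.1 = 7.54% ≈ 7.5%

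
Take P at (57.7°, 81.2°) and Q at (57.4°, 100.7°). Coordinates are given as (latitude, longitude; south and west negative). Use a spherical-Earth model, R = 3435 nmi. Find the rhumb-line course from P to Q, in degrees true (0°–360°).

91.6°

Meridional parts: M(φ₁)=+1.2393, M(φ₂)=+1.2296 → ΔM = -0.0098;  Δλ = +0.3403 rad
tan C = Δλ / ΔM = -34.8764 → C = 91.64°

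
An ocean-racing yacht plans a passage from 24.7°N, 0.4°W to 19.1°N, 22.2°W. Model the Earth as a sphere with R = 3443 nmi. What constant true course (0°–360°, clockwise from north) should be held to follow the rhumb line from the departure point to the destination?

254.5°

Δψ = ln[tan(π/4+φ₂/2)/tan(π/4+φ₁/2)] = -0.1054
Δλ = -0.3805 rad (taken the short way round)
course = atan2(Δλ, Δψ) = 254.52°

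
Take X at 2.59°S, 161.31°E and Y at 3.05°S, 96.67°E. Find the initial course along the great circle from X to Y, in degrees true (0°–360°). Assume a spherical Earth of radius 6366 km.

267.9°

N = sin Δλ·cos φ₂ = -0.9024;  D = cos φ₁ sin φ₂ − sin φ₁ cos φ₂ cos Δλ = -0.0338
initial course = atan2(N, D) = 267.85°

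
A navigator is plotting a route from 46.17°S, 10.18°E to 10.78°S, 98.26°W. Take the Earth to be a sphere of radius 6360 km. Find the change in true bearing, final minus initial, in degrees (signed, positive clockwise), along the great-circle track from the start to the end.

+69.6°

Initial bearing θ₁ = atan2(sin Δλ cos φ₂, cos φ₁ sin φ₂ − sin φ₁ cos φ₂ cos Δλ) = 249.22°
Final bearing θ₂ = (initial bearing from the destination back to the start) + 180° = 318.77°
Δθ = θ₂ − θ₁ = +69.6°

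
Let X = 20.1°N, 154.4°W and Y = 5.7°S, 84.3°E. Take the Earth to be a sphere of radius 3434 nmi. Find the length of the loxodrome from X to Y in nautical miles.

7315 nmi

Rhumb course C = atan2(Δλ, Δψ) with Δψ = ln[tan(π/4+φ₂/2)/tan(π/4+φ₁/2)] = -0.4579, Δλ = -2.1171 → C = 257.80°
d = R·|Δφ| / |cos C| = 3434·0.45029 / 0.21139 = 7315 nmi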